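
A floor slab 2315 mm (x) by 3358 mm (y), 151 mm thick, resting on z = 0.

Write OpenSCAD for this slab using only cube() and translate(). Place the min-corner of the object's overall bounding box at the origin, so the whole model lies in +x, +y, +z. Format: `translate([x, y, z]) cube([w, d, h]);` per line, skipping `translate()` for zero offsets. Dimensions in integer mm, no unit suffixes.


cube([2315, 3358, 151]);


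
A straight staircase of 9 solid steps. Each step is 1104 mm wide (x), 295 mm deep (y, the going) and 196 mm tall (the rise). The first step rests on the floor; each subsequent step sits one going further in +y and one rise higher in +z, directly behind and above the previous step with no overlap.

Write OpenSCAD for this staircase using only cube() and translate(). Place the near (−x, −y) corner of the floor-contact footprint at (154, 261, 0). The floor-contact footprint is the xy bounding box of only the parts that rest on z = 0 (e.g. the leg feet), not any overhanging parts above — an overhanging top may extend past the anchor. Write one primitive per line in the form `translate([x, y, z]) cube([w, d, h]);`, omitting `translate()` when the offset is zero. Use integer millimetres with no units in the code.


translate([154, 261, 0]) cube([1104, 295, 196]);
translate([154, 556, 196]) cube([1104, 295, 196]);
translate([154, 851, 392]) cube([1104, 295, 196]);
translate([154, 1146, 588]) cube([1104, 295, 196]);
translate([154, 1441, 784]) cube([1104, 295, 196]);
translate([154, 1736, 980]) cube([1104, 295, 196]);
translate([154, 2031, 1176]) cube([1104, 295, 196]);
translate([154, 2326, 1372]) cube([1104, 295, 196]);
translate([154, 2621, 1568]) cube([1104, 295, 196]);


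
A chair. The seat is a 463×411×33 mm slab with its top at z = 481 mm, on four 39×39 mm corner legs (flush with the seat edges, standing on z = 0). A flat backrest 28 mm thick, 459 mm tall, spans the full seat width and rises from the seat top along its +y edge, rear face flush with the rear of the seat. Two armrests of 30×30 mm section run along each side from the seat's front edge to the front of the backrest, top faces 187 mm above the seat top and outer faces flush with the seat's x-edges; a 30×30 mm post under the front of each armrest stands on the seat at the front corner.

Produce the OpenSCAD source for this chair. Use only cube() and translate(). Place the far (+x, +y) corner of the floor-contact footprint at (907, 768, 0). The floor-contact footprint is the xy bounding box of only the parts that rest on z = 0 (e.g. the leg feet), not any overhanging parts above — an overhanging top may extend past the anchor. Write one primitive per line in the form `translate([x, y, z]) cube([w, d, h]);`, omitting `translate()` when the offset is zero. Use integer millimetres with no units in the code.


// leg_h = 481 - 33 = 448
// arm post h = 187 - 30 = 157
translate([444, 357, 448]) cube([463, 411, 33]);
translate([444, 357, 0]) cube([39, 39, 448]);
translate([868, 357, 0]) cube([39, 39, 448]);
translate([444, 729, 0]) cube([39, 39, 448]);
translate([868, 729, 0]) cube([39, 39, 448]);
translate([444, 740, 481]) cube([463, 28, 459]);
translate([444, 357, 638]) cube([30, 383, 30]);
translate([877, 357, 638]) cube([30, 383, 30]);
translate([444, 357, 481]) cube([30, 30, 157]);
translate([877, 357, 481]) cube([30, 30, 157]);


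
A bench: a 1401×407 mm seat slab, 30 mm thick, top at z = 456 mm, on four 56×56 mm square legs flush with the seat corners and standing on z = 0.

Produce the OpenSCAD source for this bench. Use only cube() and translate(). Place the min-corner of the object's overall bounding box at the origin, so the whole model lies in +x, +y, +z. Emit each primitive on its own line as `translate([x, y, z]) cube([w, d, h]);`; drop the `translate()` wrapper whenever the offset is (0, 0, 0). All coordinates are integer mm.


translate([0, 0, 426]) cube([1401, 407, 30]);
cube([56, 56, 426]);
translate([0, 351, 0]) cube([56, 56, 426]);
translate([1345, 0, 0]) cube([56, 56, 426]);
translate([1345, 351, 0]) cube([56, 56, 426]);


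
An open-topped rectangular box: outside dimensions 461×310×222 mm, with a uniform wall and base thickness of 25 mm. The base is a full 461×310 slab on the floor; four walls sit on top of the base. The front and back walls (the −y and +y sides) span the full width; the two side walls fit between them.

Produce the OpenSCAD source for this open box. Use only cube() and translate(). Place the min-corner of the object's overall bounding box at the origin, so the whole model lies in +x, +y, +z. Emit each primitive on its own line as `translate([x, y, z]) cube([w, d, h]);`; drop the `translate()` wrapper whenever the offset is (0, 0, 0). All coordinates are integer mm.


cube([461, 310, 25]);
translate([0, 0, 25]) cube([461, 25, 197]);
translate([0, 285, 25]) cube([461, 25, 197]);
translate([0, 25, 25]) cube([25, 260, 197]);
translate([436, 25, 25]) cube([25, 260, 197]);


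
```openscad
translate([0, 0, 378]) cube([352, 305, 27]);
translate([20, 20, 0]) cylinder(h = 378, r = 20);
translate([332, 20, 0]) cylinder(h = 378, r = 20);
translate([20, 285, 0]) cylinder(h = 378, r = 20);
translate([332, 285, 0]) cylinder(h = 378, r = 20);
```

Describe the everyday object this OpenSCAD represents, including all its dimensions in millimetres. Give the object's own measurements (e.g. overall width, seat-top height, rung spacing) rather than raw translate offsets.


A simple wooden stool: a rectangular seat 352 mm (x) by 305 mm (y), 27 mm thick, top face at z = 405 mm, on four round legs, each 40 mm in diameter. The legs rest on z = 0, each leg's axis is inset half a diameter from the nearest pair of seat edges (so the leg's bounding box is flush with the corner).


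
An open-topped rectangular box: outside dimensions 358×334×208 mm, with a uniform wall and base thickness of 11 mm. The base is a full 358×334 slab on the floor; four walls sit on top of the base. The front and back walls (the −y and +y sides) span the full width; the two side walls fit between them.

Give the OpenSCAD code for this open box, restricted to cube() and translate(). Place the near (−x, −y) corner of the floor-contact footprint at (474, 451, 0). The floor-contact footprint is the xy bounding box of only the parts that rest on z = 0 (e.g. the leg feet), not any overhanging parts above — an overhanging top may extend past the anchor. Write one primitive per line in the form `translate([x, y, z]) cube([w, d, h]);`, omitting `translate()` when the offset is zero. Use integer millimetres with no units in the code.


translate([474, 451, 0]) cube([358, 334, 11]);
translate([474, 451, 11]) cube([358, 11, 197]);
translate([474, 774, 11]) cube([358, 11, 197]);
translate([474, 462, 11]) cube([11, 312, 197]);
translate([821, 462, 11]) cube([11, 312, 197]);


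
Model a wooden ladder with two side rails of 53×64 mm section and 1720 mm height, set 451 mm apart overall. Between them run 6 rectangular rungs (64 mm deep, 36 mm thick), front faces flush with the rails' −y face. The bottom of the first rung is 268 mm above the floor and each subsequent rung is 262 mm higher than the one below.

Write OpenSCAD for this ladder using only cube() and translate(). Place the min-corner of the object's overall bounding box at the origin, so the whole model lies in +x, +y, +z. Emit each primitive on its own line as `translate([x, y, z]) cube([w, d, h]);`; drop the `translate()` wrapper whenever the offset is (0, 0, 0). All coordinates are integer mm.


cube([53, 64, 1720]);
translate([398, 0, 0]) cube([53, 64, 1720]);
translate([53, 0, 268]) cube([345, 64, 36]);
translate([53, 0, 530]) cube([345, 64, 36]);
translate([53, 0, 792]) cube([345, 64, 36]);
translate([53, 0, 1054]) cube([345, 64, 36]);
translate([53, 0, 1316]) cube([345, 64, 36]);
translate([53, 0, 1578]) cube([345, 64, 36]);


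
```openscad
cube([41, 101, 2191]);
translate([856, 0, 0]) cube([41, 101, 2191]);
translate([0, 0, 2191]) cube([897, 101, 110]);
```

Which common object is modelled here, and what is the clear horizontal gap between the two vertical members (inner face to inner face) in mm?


A door frame. The clear opening width is 815 mm.

Two 2191 mm tall posts with a header on top — a door frame. The left jamb is 41 mm wide at x = 0; the right jamb starts at x = 856. The clear opening is 856 − 41 = 815 mm.


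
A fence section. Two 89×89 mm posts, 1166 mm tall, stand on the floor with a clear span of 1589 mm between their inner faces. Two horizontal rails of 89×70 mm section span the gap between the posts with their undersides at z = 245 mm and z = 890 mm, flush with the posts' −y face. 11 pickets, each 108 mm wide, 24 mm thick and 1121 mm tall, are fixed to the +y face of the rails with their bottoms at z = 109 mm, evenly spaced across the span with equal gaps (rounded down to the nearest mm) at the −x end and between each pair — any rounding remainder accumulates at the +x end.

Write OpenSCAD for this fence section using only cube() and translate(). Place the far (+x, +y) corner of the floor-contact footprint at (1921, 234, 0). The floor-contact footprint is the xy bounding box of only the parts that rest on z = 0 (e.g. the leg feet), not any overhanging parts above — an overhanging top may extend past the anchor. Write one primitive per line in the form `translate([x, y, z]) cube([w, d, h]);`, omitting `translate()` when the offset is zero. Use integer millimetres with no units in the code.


translate([154, 145, 0]) cube([89, 89, 1166]);
translate([1832, 145, 0]) cube([89, 89, 1166]);
translate([243, 145, 245]) cube([1589, 89, 70]);
translate([243, 145, 890]) cube([1589, 89, 70]);
translate([276, 234, 109]) cube([108, 24, 1121]);
translate([417, 234, 109]) cube([108, 24, 1121]);
translate([558, 234, 109]) cube([108, 24, 1121]);
translate([699, 234, 109]) cube([108, 24, 1121]);
translate([840, 234, 109]) cube([108, 24, 1121]);
translate([981, 234, 109]) cube([108, 24, 1121]);
translate([1122, 234, 109]) cube([108, 24, 1121]);
translate([1263, 234, 109]) cube([108, 24, 1121]);
translate([1404, 234, 109]) cube([108, 24, 1121]);
translate([1545, 234, 109]) cube([108, 24, 1121]);
translate([1686, 234, 109]) cube([108, 24, 1121]);


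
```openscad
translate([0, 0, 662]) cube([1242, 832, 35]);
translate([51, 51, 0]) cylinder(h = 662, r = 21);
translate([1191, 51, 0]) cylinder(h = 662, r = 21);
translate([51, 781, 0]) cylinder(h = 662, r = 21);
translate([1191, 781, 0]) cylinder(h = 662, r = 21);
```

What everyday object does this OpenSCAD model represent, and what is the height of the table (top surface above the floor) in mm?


A table. The table height is 697 mm.

A 1242×832×35 slab sits at z = 662 on four Ø42 mm round legs — a table. The top surface is at 662 + 35 = 697 mm.


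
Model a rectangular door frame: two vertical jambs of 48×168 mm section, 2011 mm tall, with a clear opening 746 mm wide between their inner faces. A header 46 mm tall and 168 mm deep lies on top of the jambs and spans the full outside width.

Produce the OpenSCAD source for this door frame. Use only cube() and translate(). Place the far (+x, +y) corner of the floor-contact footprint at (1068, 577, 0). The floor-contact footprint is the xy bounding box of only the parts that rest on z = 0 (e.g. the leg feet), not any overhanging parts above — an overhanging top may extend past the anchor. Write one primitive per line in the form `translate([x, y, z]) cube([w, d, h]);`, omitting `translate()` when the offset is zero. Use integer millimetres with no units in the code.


translate([226, 409, 0]) cube([48, 168, 2011]);
translate([1020, 409, 0]) cube([48, 168, 2011]);
translate([226, 409, 2011]) cube([842, 168, 46]);


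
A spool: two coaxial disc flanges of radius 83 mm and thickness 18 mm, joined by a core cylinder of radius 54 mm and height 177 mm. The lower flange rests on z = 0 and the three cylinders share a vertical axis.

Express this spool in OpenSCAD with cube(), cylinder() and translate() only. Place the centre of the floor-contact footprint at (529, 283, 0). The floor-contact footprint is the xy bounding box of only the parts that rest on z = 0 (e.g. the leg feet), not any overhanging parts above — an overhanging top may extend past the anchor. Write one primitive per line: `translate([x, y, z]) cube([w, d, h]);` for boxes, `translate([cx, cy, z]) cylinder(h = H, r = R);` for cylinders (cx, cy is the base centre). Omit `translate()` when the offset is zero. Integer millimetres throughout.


translate([529, 283, 0]) cylinder(h = 18, r = 83);
translate([529, 283, 18]) cylinder(h = 177, r = 54);
translate([529, 283, 195]) cylinder(h = 18, r = 83);


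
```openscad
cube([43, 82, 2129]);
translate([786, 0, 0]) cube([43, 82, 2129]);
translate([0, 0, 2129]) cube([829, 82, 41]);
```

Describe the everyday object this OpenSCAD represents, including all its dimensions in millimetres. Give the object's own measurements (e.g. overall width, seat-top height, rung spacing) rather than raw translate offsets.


A door frame. The clear opening is 743 mm wide and 2129 mm high. Two 43 mm wide jambs, 82 mm deep, stand either side of the opening from the floor to the top of the opening. A 41 mm thick head sits across the top of both jambs, spanning the full outside width of the frame.


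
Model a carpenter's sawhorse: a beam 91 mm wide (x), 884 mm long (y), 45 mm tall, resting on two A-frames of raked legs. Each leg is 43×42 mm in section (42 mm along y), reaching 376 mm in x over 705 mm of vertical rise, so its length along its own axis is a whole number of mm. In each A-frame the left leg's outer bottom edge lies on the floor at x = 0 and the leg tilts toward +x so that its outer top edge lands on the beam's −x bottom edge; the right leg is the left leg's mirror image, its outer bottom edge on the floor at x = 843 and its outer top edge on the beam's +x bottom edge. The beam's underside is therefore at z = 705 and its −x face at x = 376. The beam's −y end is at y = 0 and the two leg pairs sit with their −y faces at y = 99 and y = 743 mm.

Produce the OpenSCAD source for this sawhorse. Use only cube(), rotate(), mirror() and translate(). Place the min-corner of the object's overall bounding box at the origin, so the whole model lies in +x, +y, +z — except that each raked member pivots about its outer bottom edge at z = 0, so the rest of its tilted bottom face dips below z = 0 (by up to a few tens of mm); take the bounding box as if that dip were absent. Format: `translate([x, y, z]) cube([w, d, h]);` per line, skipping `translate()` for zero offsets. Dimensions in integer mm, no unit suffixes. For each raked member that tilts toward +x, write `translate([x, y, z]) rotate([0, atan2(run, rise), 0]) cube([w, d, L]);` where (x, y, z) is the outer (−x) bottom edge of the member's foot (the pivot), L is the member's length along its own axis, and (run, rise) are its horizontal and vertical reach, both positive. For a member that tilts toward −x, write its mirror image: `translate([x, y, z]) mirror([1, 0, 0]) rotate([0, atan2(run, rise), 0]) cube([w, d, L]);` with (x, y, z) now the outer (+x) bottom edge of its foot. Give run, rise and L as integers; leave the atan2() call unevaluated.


// leg length = √(376² + 705²) = 799
// right-leg outer foot x = 2·376 + 91 = 843
// beam min-corner = (376, 0, 705)
translate([376, 0, 705]) cube([91, 884, 45]);
translate([0, 99, 0]) rotate([0, atan2(376, 705), 0]) cube([43, 42, 799]);
translate([843, 99, 0]) mirror([1, 0, 0]) rotate([0, atan2(376, 705), 0]) cube([43, 42, 799]);
translate([0, 743, 0]) rotate([0, atan2(376, 705), 0]) cube([43, 42, 799]);
translate([843, 743, 0]) mirror([1, 0, 0]) rotate([0, atan2(376, 705), 0]) cube([43, 42, 799]);


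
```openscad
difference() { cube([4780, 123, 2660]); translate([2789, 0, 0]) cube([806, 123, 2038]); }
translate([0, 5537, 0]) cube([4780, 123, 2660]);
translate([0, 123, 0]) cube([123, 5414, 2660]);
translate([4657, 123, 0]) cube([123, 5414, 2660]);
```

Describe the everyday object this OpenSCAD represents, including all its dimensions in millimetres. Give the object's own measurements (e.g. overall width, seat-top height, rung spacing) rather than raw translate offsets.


A single room: four walls, each 2660 mm tall and 123 mm thick, enclosing an outside footprint 4780×5660 mm (x × y), no floor or roof. The front and back walls (−y and +y sides) run the full x-width; the side walls fit between their inner faces. A door opening 806 mm wide and 2038 mm tall is cut through the front wall from the floor up, its −x edge 2789 mm from the wall's −x end.


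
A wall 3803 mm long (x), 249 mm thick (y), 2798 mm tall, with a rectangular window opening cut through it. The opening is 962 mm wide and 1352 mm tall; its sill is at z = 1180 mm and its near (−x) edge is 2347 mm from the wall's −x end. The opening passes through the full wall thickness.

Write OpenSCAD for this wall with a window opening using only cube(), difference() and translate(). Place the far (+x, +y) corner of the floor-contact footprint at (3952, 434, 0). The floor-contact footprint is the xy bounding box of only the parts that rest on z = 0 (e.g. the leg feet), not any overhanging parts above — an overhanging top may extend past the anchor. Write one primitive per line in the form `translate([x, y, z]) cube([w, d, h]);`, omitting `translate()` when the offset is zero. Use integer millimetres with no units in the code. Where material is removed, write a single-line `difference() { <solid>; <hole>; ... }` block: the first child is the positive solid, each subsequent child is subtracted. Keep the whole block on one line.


difference() { translate([149, 185, 0]) cube([3803, 249, 2798]); translate([2496, 185, 1180]) cube([962, 249, 1352]); }


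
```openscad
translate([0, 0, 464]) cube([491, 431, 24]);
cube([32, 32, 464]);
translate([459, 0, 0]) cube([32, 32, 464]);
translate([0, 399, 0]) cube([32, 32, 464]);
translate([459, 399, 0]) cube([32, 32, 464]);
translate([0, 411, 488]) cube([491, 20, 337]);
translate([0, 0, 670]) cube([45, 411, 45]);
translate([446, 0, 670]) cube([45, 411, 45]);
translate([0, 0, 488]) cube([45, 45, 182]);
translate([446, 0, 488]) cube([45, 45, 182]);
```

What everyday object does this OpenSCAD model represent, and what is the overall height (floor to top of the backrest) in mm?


A chair. The overall height is 825 mm.

A slab on four corner posts with a tall panel at the back — a chair. The seat slab sits at z = 464 with thickness 24, and the 337 mm backrest starts at the seat top, so the overall height is 464 + 24 + 337 = 825 mm.


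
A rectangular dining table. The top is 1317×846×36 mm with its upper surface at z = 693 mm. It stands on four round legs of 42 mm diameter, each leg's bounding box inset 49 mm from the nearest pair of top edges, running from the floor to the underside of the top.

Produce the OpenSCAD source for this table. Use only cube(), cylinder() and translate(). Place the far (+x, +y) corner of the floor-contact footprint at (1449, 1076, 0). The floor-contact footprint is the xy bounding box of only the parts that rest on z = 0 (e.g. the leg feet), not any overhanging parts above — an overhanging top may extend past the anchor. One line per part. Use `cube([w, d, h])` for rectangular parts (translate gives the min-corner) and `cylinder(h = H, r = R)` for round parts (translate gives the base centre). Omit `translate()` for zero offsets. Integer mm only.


// leg_h = 693 - 36 = 657
translate([181, 279, 657]) cube([1317, 846, 36]);
translate([251, 349, 0]) cylinder(h = 657, r = 21);
translate([1428, 349, 0]) cylinder(h = 657, r = 21);
translate([251, 1055, 0]) cylinder(h = 657, r = 21);
translate([1428, 1055, 0]) cylinder(h = 657, r = 21);


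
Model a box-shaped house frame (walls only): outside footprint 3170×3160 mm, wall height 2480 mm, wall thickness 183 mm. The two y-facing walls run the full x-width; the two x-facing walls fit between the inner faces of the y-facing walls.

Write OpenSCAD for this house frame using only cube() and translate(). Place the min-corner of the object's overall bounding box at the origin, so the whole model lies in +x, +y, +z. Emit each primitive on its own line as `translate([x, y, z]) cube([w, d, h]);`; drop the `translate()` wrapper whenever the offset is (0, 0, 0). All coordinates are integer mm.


cube([3170, 183, 2480]);
translate([0, 2977, 0]) cube([3170, 183, 2480]);
translate([0, 183, 0]) cube([183, 2794, 2480]);
translate([2987, 183, 0]) cube([183, 2794, 2480]);


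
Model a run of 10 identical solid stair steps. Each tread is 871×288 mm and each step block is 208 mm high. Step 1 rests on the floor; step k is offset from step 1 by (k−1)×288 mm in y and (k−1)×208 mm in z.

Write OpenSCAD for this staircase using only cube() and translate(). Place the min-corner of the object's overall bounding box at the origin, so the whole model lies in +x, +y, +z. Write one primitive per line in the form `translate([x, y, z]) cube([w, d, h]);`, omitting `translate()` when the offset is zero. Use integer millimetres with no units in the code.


cube([871, 288, 208]);
translate([0, 288, 208]) cube([871, 288, 208]);
translate([0, 576, 416]) cube([871, 288, 208]);
translate([0, 864, 624]) cube([871, 288, 208]);
translate([0, 1152, 832]) cube([871, 288, 208]);
translate([0, 1440, 1040]) cube([871, 288, 208]);
translate([0, 1728, 1248]) cube([871, 288, 208]);
translate([0, 2016, 1456]) cube([871, 288, 208]);
translate([0, 2304, 1664]) cube([871, 288, 208]);
translate([0, 2592, 1872]) cube([871, 288, 208]);


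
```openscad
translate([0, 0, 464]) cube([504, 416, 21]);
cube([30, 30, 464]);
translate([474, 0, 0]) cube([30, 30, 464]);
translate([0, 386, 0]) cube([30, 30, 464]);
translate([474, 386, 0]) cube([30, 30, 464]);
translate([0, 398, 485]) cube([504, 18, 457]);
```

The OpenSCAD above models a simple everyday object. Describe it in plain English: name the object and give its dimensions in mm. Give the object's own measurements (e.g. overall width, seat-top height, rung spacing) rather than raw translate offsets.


A chair. The seat is a 504×416×21 mm slab with its top at z = 485 mm, on four 30×30 mm corner legs (flush with the seat edges, standing on z = 0). A flat backrest 18 mm thick, 457 mm tall, spans the full seat width and rises from the seat top along its +y edge, rear face flush with the rear of the seat.


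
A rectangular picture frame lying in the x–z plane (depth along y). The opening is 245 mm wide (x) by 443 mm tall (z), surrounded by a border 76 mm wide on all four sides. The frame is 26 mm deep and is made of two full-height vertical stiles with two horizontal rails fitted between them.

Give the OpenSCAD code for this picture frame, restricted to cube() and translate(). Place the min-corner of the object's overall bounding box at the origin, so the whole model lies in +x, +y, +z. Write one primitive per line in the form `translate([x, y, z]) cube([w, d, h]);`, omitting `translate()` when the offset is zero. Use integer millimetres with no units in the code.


cube([76, 26, 595]);
translate([321, 0, 0]) cube([76, 26, 595]);
translate([76, 0, 0]) cube([245, 26, 76]);
translate([76, 0, 519]) cube([245, 26, 76]);


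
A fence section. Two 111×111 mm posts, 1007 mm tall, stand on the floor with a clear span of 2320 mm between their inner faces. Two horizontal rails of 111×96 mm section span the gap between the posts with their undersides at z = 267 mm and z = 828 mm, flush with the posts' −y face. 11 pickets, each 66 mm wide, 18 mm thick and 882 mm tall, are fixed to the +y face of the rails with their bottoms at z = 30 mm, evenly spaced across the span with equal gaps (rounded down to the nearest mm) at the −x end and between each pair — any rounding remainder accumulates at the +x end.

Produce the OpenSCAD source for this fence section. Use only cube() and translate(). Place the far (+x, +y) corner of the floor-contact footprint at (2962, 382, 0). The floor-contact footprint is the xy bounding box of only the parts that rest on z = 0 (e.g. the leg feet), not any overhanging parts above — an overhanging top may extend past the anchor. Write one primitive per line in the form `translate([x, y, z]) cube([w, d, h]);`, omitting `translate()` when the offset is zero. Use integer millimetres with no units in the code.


translate([420, 271, 0]) cube([111, 111, 1007]);
translate([2851, 271, 0]) cube([111, 111, 1007]);
translate([531, 271, 267]) cube([2320, 111, 96]);
translate([531, 271, 828]) cube([2320, 111, 96]);
translate([663, 382, 30]) cube([66, 18, 882]);
translate([861, 382, 30]) cube([66, 18, 882]);
translate([1059, 382, 30]) cube([66, 18, 882]);
translate([1257, 382, 30]) cube([66, 18, 882]);
translate([1455, 382, 30]) cube([66, 18, 882]);
translate([1653, 382, 30]) cube([66, 18, 882]);
translate([1851, 382, 30]) cube([66, 18, 882]);
translate([2049, 382, 30]) cube([66, 18, 882]);
translate([2247, 382, 30]) cube([66, 18, 882]);
translate([2445, 382, 30]) cube([66, 18, 882]);
translate([2643, 382, 30]) cube([66, 18, 882]);


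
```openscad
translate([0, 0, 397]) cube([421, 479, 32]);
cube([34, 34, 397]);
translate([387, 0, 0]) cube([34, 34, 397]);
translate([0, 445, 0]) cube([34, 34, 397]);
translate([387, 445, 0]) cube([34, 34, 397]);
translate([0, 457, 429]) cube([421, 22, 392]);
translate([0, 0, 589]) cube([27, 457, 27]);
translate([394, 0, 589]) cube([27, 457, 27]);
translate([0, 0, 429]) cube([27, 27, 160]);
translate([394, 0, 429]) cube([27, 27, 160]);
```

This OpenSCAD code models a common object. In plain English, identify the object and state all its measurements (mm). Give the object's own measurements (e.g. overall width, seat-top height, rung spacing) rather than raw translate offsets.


A chair. The seat is a 421×479×32 mm slab with its top at z = 429 mm, on four 34×34 mm corner legs (flush with the seat edges, standing on z = 0). A flat backrest 22 mm thick, 392 mm tall, spans the full seat width and rises from the seat top along its +y edge, rear face flush with the rear of the seat. Two armrests of 27×27 mm section run along each side from the seat's front edge to the front of the backrest, top faces 187 mm above the seat top and outer faces flush with the seat's x-edges; a 27×27 mm post under the front of each armrest stands on the seat at the front corner.


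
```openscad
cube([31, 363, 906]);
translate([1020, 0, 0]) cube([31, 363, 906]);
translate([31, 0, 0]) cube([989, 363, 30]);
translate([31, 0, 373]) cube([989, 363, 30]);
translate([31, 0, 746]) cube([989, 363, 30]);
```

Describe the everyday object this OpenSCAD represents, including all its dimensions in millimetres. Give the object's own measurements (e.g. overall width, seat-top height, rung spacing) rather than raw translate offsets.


An open bookshelf. Two side panels, each 31 mm thick, 363 mm deep and 906 mm tall, stand 1051 mm apart (outside-to-outside). Between them sit 3 shelves, each 30 mm thick and 363 mm deep, spanning the full gap between the sides. The bottom shelf rests on the floor (its underside at z = 0) and the clear gap between one shelf's top and the next shelf's underside is 343 mm.


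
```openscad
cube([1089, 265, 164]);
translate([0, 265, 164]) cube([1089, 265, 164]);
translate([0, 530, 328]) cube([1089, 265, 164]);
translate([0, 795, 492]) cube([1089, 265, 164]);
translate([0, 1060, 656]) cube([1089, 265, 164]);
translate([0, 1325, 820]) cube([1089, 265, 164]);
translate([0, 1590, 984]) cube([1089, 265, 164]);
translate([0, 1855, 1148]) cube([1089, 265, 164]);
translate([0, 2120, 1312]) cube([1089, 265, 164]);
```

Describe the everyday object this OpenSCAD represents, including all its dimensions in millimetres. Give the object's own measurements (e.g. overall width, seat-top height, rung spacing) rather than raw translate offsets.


A straight staircase of 9 solid steps. Each step is 1089 mm wide (x), 265 mm deep (y, the going) and 164 mm tall (the rise). The first step rests on the floor; each subsequent step sits one going further in +y and one rise higher in +z, directly behind and above the previous step with no overlap.


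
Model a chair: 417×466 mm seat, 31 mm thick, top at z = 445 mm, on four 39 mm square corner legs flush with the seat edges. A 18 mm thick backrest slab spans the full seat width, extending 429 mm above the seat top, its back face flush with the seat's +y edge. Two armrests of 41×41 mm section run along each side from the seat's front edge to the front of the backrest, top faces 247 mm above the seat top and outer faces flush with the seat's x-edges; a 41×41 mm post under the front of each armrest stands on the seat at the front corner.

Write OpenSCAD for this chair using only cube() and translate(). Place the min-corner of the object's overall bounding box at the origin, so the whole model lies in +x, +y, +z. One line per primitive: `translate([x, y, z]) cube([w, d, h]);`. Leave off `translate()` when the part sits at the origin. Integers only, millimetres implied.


translate([0, 0, 414]) cube([417, 466, 31]);
cube([39, 39, 414]);
translate([378, 0, 0]) cube([39, 39, 414]);
translate([0, 427, 0]) cube([39, 39, 414]);
translate([378, 427, 0]) cube([39, 39, 414]);
translate([0, 448, 445]) cube([417, 18, 429]);
translate([0, 0, 651]) cube([41, 448, 41]);
translate([376, 0, 651]) cube([41, 448, 41]);
translate([0, 0, 445]) cube([41, 41, 206]);
translate([376, 0, 445]) cube([41, 41, 206]);


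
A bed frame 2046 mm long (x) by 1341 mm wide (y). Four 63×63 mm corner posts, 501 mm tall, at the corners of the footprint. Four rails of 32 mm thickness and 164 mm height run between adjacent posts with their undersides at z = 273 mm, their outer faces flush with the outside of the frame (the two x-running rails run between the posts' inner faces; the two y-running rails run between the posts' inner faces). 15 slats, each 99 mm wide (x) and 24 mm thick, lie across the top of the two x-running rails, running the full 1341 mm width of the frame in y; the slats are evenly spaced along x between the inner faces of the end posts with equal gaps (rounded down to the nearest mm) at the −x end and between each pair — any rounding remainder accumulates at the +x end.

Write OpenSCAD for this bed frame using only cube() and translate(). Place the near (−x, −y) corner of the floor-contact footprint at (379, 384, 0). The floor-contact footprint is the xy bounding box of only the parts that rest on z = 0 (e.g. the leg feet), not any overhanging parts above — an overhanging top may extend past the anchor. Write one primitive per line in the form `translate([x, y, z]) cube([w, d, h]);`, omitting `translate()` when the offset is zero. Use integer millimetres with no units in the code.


// slat z = rail_z + rail_h = 273 + 164 = 437
// slat gap = ⌊(1920 − 15·99) / 16⌋ = 27
translate([379, 384, 0]) cube([63, 63, 501]);
translate([379, 1662, 0]) cube([63, 63, 501]);
translate([2362, 384, 0]) cube([63, 63, 501]);
translate([2362, 1662, 0]) cube([63, 63, 501]);
translate([442, 384, 273]) cube([1920, 32, 164]);
translate([442, 1693, 273]) cube([1920, 32, 164]);
translate([379, 447, 273]) cube([32, 1215, 164]);
translate([2393, 447, 273]) cube([32, 1215, 164]);
translate([469, 384, 437]) cube([99, 1341, 24]);
translate([595, 384, 437]) cube([99, 1341, 24]);
translate([721, 384, 437]) cube([99, 1341, 24]);
translate([847, 384, 437]) cube([99, 1341, 24]);
translate([973, 384, 437]) cube([99, 1341, 24]);
translate([1099, 384, 437]) cube([99, 1341, 24]);
translate([1225, 384, 437]) cube([99, 1341, 24]);
translate([1351, 384, 437]) cube([99, 1341, 24]);
translate([1477, 384, 437]) cube([99, 1341, 24]);
translate([1603, 384, 437]) cube([99, 1341, 24]);
translate([1729, 384, 437]) cube([99, 1341, 24]);
translate([1855, 384, 437]) cube([99, 1341, 24]);
translate([1981, 384, 437]) cube([99, 1341, 24]);
translate([2107, 384, 437]) cube([99, 1341, 24]);
translate([2233, 384, 437]) cube([99, 1341, 24]);


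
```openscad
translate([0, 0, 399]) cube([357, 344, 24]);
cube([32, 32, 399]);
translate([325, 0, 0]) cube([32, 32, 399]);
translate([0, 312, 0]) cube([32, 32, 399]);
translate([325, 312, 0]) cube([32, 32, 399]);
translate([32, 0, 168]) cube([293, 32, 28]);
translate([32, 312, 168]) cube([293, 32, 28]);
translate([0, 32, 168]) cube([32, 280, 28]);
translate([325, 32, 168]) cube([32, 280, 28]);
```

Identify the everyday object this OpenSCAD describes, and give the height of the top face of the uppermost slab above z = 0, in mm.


A stool. The seat height is 423 mm.

A 357×344×24 slab at z = 399 on four corner posts — a stool. The seat top is 399 + 24 = 423 mm.


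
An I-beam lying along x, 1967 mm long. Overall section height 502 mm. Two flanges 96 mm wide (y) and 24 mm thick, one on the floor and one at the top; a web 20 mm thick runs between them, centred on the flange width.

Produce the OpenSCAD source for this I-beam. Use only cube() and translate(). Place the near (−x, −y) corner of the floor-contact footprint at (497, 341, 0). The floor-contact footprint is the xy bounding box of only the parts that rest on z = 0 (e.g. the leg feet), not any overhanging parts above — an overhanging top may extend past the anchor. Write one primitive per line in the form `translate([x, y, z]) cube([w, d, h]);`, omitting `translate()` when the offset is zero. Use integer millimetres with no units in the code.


translate([497, 341, 0]) cube([1967, 96, 24]);
translate([497, 379, 24]) cube([1967, 20, 454]);
translate([497, 341, 478]) cube([1967, 96, 24]);


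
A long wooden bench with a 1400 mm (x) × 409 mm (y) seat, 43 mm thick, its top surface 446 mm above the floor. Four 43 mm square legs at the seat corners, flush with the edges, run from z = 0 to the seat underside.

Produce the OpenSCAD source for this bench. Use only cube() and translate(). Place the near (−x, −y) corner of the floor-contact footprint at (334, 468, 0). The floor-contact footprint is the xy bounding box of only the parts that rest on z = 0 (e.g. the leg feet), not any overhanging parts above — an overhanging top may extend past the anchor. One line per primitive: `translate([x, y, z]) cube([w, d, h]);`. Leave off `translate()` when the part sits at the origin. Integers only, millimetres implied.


translate([334, 468, 403]) cube([1400, 409, 43]);
translate([334, 468, 0]) cube([43, 43, 403]);
translate([334, 834, 0]) cube([43, 43, 403]);
translate([1691, 468, 0]) cube([43, 43, 403]);
translate([1691, 834, 0]) cube([43, 43, 403]);


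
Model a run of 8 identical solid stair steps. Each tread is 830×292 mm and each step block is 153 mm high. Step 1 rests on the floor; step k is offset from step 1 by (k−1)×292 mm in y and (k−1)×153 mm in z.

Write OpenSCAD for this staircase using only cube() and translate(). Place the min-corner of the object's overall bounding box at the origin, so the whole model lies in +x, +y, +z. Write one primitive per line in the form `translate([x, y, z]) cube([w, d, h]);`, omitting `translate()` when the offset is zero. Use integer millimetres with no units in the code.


cube([830, 292, 153]);
translate([0, 292, 153]) cube([830, 292, 153]);
translate([0, 584, 306]) cube([830, 292, 153]);
translate([0, 876, 459]) cube([830, 292, 153]);
translate([0, 1168, 612]) cube([830, 292, 153]);
translate([0, 1460, 765]) cube([830, 292, 153]);
translate([0, 1752, 918]) cube([830, 292, 153]);
translate([0, 2044, 1071]) cube([830, 292, 153]);


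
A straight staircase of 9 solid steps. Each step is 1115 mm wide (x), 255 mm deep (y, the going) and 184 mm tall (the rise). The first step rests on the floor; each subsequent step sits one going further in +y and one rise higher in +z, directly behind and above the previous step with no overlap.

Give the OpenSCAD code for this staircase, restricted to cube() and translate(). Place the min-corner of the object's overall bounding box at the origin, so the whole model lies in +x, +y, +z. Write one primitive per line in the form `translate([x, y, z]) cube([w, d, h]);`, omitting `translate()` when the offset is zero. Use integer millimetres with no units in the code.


cube([1115, 255, 184]);
translate([0, 255, 184]) cube([1115, 255, 184]);
translate([0, 510, 368]) cube([1115, 255, 184]);
translate([0, 765, 552]) cube([1115, 255, 184]);
translate([0, 1020, 736]) cube([1115, 255, 184]);
translate([0, 1275, 920]) cube([1115, 255, 184]);
translate([0, 1530, 1104]) cube([1115, 255, 184]);
translate([0, 1785, 1288]) cube([1115, 255, 184]);
translate([0, 2040, 1472]) cube([1115, 255, 184]);


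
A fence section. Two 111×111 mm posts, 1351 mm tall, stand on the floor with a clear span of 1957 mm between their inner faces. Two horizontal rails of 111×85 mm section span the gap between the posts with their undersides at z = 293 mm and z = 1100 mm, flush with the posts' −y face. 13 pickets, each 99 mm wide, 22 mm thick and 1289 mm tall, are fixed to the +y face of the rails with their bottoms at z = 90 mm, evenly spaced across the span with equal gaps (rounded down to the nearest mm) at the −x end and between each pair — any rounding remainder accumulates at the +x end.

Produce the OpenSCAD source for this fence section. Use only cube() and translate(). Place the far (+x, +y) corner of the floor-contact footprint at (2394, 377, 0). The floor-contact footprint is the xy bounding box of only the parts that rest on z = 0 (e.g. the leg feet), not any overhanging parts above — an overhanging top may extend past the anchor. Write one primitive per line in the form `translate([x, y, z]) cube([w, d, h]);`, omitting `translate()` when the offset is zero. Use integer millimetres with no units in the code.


translate([215, 266, 0]) cube([111, 111, 1351]);
translate([2283, 266, 0]) cube([111, 111, 1351]);
translate([326, 266, 293]) cube([1957, 111, 85]);
translate([326, 266, 1100]) cube([1957, 111, 85]);
translate([373, 377, 90]) cube([99, 22, 1289]);
translate([519, 377, 90]) cube([99, 22, 1289]);
translate([665, 377, 90]) cube([99, 22, 1289]);
translate([811, 377, 90]) cube([99, 22, 1289]);
translate([957, 377, 90]) cube([99, 22, 1289]);
translate([1103, 377, 90]) cube([99, 22, 1289]);
translate([1249, 377, 90]) cube([99, 22, 1289]);
translate([1395, 377, 90]) cube([99, 22, 1289]);
translate([1541, 377, 90]) cube([99, 22, 1289]);
translate([1687, 377, 90]) cube([99, 22, 1289]);
translate([1833, 377, 90]) cube([99, 22, 1289]);
translate([1979, 377, 90]) cube([99, 22, 1289]);
translate([2125, 377, 90]) cube([99, 22, 1289]);


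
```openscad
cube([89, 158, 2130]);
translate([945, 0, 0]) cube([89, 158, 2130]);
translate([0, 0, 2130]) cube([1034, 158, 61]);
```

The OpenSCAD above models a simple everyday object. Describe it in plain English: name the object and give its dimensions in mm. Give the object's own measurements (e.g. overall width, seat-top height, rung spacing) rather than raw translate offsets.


A door frame. The clear opening is 856 mm wide and 2130 mm high. Two 89 mm wide jambs, 158 mm deep, stand either side of the opening from the floor to the top of the opening. A 61 mm thick head sits across the top of both jambs, spanning the full outside width of the frame.


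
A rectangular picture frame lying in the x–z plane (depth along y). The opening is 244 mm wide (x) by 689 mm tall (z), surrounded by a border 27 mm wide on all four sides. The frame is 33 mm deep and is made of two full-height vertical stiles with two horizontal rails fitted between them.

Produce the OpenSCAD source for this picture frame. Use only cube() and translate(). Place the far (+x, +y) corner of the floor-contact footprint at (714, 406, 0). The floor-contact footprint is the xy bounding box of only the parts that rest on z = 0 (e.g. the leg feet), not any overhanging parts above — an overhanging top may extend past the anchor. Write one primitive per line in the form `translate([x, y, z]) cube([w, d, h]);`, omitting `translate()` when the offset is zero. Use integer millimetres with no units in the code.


translate([416, 373, 0]) cube([27, 33, 743]);
translate([687, 373, 0]) cube([27, 33, 743]);
translate([443, 373, 0]) cube([244, 33, 27]);
translate([443, 373, 716]) cube([244, 33, 27]);


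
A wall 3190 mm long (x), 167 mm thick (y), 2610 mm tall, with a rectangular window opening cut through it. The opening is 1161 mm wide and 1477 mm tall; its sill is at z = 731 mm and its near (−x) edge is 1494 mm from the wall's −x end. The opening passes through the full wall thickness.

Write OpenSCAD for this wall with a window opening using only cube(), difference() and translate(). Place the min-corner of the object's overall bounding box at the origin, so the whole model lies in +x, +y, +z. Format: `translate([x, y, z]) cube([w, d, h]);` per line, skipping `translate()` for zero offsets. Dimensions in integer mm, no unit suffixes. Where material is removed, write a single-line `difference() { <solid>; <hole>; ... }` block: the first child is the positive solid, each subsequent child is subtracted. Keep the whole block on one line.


difference() { cube([3190, 167, 2610]); translate([1494, 0, 731]) cube([1161, 167, 1477]); }
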